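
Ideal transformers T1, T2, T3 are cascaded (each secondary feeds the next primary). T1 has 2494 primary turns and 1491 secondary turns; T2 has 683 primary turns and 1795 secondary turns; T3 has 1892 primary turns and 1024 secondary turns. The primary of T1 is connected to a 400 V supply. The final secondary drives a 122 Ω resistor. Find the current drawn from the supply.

I_supply ≈ 2.37 A

Secondary of T1: V = 400.00 × 1491/2494 = 239.13 V.
Secondary of T2: V = 239.13 × 1795/683 = 628.47 V.
Secondary of T3: V = 628.47 × 1024/1892 = 340.14 V.
I_load = 340.14/122 = 2.7881 A, so P_out = 340.14 × 2.7881 = 948.35 W.
All ideal ⇒ P_in = P_out, so I_supply = 948.35/400 = 2.37 A.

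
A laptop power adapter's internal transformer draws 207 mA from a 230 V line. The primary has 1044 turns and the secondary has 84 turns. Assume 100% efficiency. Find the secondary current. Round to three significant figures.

I_s ≈ 2.57 A

I_s/I_p = N_p/N_s, so I_s = 0.207 × 1044/84 = 2.57 A.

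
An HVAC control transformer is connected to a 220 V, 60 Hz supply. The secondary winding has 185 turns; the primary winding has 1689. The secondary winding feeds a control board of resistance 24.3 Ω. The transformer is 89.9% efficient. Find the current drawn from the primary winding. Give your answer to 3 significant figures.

I_p ≈ 0.121 A

V_s = 220 × 185/1689 = 24.097 V.
I_s = V_s/R = 24.097/24.3 = 0.99165 A.
P_out = V_s I_s = 24.097 × 0.99165 = 23.896 W.
P_in = P_out/η = 23.896/0.899 = 26.581 W.
I_p = P_in/V_p = 26.581/220 = 0.121 A.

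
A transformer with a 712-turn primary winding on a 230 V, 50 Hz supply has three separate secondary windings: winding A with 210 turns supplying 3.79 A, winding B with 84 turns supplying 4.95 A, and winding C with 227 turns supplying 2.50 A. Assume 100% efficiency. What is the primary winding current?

I_p ≈ 2.50 A

V_A = 230 × 210/712 = 67.837 V; V_B = 230 × 84/712 = 27.135 V; V_C = 230 × 227/712 = 73.329 V.
P_out = V_A I_A + V_B I_B + V_C I_C = 67.837×3.79 + 27.135×4.95 + 73.329×2.50 = 257.10 + 134.32 + 183.32 = 574.74 W.
Ideal ⇒ P_in = P_out, so I_p = P_out/V_p = 574.74/230 = 2.50 A.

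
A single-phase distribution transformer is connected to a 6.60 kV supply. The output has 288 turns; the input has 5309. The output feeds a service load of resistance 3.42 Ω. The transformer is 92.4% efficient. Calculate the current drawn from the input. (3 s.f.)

I_in ≈ 6.15 A

V_out = 6600 × 288/5309 = 358.03 V.
I_out = V_out/R = 358.03/3.42 = 104.69 A.
P_out = V_out I_out = 358.03 × 104.69 = 37482 W.
P_in = P_out/η = 37482/0.924 = 40565 W.
I_in = P_in/V_in = 40565/6600 = 6.15 A.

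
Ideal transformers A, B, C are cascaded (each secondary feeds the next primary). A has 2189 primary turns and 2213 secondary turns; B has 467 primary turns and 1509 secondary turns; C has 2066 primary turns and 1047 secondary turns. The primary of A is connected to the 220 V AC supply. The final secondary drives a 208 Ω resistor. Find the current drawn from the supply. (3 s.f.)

After A: V = 220.00 × 2213/2189 = 222.41 V.
After B: V = 222.41 × 1509/467 = 718.67 V.
After C: V = 718.67 × 1047/2066 = 364.21 V.
I_load = 364.21/208 = 1.7510 A, so P_out = 364.21 × 1.7510 = 637.72 W.
All ideal ⇒ P_in = P_out, so I_supply = 637.72/220 = 2.90 A.

I_supply ≈ 2.90 A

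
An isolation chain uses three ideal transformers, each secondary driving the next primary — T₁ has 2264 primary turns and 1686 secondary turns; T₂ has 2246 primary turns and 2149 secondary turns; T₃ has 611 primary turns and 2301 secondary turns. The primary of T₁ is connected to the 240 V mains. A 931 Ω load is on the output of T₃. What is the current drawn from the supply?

After T₁: V = 240.00 × 1686/2264 = 178.73 V.
After T₂: V = 178.73 × 2149/2246 = 171.01 V.
After T₃: V = 171.01 × 2301/611 = 644.01 V.
I_load = 644.01/931 = 0.69174 A, so P_out = 644.01 × 0.69174 = 445.49 W.
All ideal ⇒ P_in = P_out, so I_supply = 445.49/240 = 1.86 A.

I_supply ≈ 1.86 A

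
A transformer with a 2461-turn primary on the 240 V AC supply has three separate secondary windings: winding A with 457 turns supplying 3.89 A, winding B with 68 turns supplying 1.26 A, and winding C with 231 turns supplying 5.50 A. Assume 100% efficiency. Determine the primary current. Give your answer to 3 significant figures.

V_A = 240 × 457/2461 = 44.567 V; V_B = 240 × 68/2461 = 6.6315 V; V_C = 240 × 231/2461 = 22.527 V.
P_out = V_A I_A + V_B I_B + V_C I_C = 44.567×3.89 + 6.6315×1.26 + 22.527×5.50 = 173.37 + 8.3556 + 123.90 = 305.62 W.
Ideal ⇒ P_in = P_out, so I_p = P_out/V_p = 305.62/240 = 1.27 A.

I_p ≈ 1.27 A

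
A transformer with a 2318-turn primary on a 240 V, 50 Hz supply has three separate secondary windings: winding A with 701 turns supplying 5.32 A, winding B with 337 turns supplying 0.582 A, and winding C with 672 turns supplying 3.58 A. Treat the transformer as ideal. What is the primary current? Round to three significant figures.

I_p ≈ 2.73 A

V_A = 240 × 701/2318 = 72.580 V; V_B = 240 × 337/2318 = 34.892 V; V_C = 240 × 672/2318 = 69.577 V.
P_out = V_A I_A + V_B I_B + V_C I_C = 72.580×5.32 + 34.892×0.582 + 69.577×3.58 = 386.12 + 20.307 + 249.09 = 655.52 W.
Ideal ⇒ P_in = P_out, so I_p = P_out/V_p = 655.52/240 = 2.73 A.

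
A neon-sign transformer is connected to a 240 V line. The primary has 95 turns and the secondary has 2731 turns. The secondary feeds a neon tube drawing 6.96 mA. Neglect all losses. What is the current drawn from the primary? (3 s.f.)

I_p ≈ 0.200 A

For an ideal transformer I_p N_p = I_s N_s, so I_p = 0.00696 × 2731/95 = 0.200 A.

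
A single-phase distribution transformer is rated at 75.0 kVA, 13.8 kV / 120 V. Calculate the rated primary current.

I_p ≈ 5.43 A

I_p = S/V_p = 75000/13800 = 5.43 A.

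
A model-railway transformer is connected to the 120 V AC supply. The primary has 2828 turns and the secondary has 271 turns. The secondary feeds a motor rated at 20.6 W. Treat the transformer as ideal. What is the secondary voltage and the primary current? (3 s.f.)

V_s = V_p × N_s/N_p = 120 × 271/2828 = 11.499 V.
I_s = P/V_s = 20.6/11.499 = 1.7914 A.
I_p = I_s × N_s/N_p = 1.7914 × 271/2828 = 0.172 A.

V_s ≈ 11.5 V, I_p ≈ 0.172 A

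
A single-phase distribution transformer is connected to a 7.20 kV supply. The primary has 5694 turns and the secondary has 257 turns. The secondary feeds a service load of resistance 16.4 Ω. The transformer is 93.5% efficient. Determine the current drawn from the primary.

V_s = 7200 × 257/5694 = 324.97 V.
I_s = V_s/R = 324.97/16.4 = 19.815 A.
P_out = V_s I_s = 324.97 × 19.815 = 6439.5 W.
P_in = P_out/η = 6439.5/0.935 = 6887.2 W.
I_p = P_in/V_p = 6887.2/7200 = 0.957 A.

I_p ≈ 0.957 A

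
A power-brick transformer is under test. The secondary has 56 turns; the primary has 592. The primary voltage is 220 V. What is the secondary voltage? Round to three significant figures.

V_s/V_p = N_s/N_p, so V_s = 220 × 56/592 = 20.8 V.

V_s ≈ 20.8 V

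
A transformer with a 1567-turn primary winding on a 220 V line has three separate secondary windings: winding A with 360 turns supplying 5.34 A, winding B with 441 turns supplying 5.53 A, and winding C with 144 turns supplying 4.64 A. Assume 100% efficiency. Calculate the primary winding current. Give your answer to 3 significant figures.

I_p ≈ 3.21 A

V_A = 220 × 360/1567 = 50.542 V; V_B = 220 × 441/1567 = 61.914 V; V_C = 220 × 144/1567 = 20.217 V.
P_out = V_A I_A + V_B I_B + V_C I_C = 50.542×5.34 + 61.914×5.53 + 20.217×4.64 = 269.90 + 342.39 + 93.807 = 706.09 W.
Ideal ⇒ P_in = P_out, so I_p = P_out/V_p = 706.09/220 = 3.21 A.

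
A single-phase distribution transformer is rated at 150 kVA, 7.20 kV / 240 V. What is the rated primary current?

I_p = S/V_p = 150000/7200 = 20.8 A.

I_p ≈ 20.8 A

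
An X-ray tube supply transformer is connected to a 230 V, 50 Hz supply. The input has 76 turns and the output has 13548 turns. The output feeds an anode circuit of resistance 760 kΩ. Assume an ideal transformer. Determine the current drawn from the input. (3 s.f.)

I_in ≈ 9.62 A

V_out = V_in × N_out/N_in = 230 × 13548/76 = 41001 V.
I_out = V_out/R = 41001/760000 = 0.053948 A.
For an ideal transformer I_in N_in = I_out N_out, so I_in = 0.053948 × 13548/76 = 9.62 A.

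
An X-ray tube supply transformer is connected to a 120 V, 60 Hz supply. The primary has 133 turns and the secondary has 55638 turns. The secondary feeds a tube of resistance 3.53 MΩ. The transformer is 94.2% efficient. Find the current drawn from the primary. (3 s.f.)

V_s = 120 × 55638/133 = 50200 V.
I_s = V_s/R = 50200/(3.53×10^6) = 0.014221 A.
P_out = V_s I_s = 50200 × 0.014221 = 713.88 W.
P_in = P_out/η = 713.88/0.942 = 757.84 W.
I_p = P_in/V_p = 757.84/120 = 6.32 A.

I_p ≈ 6.32 A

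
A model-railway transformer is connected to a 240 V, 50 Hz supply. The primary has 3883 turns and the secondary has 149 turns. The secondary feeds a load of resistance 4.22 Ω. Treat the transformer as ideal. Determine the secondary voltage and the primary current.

V_s ≈ 9.21 V, I_p ≈ 0.0837 A

V_s = V_p × N_s/N_p = 240 × 149/3883 = 9.2094 V.
I_s = V_s/R = 9.2094/4.22 = 2.1823 A.
I_p = I_s × N_s/N_p = 2.1823 × 149/3883 = 0.0837 A.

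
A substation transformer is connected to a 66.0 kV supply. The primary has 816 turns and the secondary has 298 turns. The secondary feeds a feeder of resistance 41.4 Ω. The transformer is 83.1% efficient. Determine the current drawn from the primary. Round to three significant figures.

I_p ≈ 256 A

V_s = 66000 × 298/816 = 24103 V.
I_s = V_s/R = 24103/41.4 = 582.20 A.
P_out = V_s I_s = 24103 × 582.20 = 1.4033×10^7 W.
P_in = P_out/η = 1.4033×10^7/0.831 = 1.6886×10^7 W.
I_p = P_in/V_p = 1.6886×10^7/66000 = 256 A.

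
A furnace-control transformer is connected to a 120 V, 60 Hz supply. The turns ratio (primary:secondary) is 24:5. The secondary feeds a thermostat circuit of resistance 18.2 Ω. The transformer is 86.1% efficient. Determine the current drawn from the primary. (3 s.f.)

I_p ≈ 0.332 A

V_s = 120 × 5/24 = 25.000 V.
I_s = V_s/R = 25.000/18.2 = 1.3736 A.
P_out = V_s I_s = 25.000 × 1.3736 = 34.341 W.
P_in = P_out/η = 34.341/0.861 = 39.885 W.
I_p = P_in/V_p = 39.885/120 = 0.332 A.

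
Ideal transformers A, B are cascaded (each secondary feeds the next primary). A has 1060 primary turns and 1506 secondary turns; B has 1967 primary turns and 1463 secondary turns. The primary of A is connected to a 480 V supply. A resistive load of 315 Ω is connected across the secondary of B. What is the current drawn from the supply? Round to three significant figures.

I_supply ≈ 1.70 A

Secondary of A: V = 480.00 × 1506/1060 = 681.96 V.
Secondary of B: V = 681.96 × 1463/1967 = 507.22 V.
I_load = 507.22/315 = 1.6102 A, so P_out = 507.22 × 1.6102 = 816.75 W.
All ideal ⇒ P_in = P_out, so I_supply = 816.75/480 = 1.70 A.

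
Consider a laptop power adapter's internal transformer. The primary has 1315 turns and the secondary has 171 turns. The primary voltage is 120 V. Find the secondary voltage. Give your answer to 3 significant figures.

V_s ≈ 15.6 V

V_s/V_p = N_s/N_p, so V_s = 120 × 171/1315 = 15.6 V.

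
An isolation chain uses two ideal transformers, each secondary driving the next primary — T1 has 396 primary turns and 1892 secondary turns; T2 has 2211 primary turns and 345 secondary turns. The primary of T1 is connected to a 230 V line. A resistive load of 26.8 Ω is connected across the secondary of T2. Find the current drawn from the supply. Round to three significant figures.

I_supply ≈ 4.77 A

Secondary of T1: V = 230.00 × 1892/396 = 1098.9 V.
Secondary of T2: V = 1098.9 × 345/2211 = 171.47 V.
I_load = 171.47/26.8 = 6.3981 A, so P_out = 171.47 × 6.3981 = 1097.1 W.
All ideal ⇒ P_in = P_out, so I_supply = 1097.1/230 = 4.77 A.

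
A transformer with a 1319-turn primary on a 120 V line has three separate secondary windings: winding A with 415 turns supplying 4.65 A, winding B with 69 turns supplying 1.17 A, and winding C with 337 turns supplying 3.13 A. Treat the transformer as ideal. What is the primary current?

V_A = 120 × 415/1319 = 37.756 V; V_B = 120 × 69/1319 = 6.2775 V; V_C = 120 × 337/1319 = 30.660 V.
P_out = V_A I_A + V_B I_B + V_C I_C = 37.756×4.65 + 6.2775×1.17 + 30.660×3.13 = 175.56 + 7.3447 + 95.965 = 278.87 W.
Ideal ⇒ P_in = P_out, so I_p = P_out/V_p = 278.87/120 = 2.32 A.

I_p ≈ 2.32 A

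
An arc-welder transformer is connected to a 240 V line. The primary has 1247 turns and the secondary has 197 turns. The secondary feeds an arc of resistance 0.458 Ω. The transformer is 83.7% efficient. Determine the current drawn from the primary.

I_p ≈ 15.6 A

V_s = 240 × 197/1247 = 37.915 V.
I_s = V_s/R = 37.915/0.458 = 82.784 A.
P_out = V_s I_s = 37.915 × 82.784 = 3138.7 W.
P_in = P_out/η = 3138.7/0.837 = 3750.0 W.
I_p = P_in/V_p = 3750.0/240 = 15.6 A.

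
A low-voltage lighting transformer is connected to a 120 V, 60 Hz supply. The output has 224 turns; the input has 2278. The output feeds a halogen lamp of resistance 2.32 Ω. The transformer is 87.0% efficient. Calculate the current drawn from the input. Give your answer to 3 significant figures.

I_in ≈ 0.575 A

V_out = 120 × 224/2278 = 11.800 V.
I_out = V_out/R = 11.800/2.32 = 5.0861 A.
P_out = V_out I_out = 11.800 × 5.0861 = 60.015 W.
P_in = P_out/η = 60.015/0.870 = 68.983 W.
I_in = P_in/V_in = 68.983/120 = 0.575 A.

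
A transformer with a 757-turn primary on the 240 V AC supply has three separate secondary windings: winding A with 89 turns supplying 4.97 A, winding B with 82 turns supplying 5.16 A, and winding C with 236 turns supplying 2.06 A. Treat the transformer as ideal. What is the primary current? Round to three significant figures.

I_p ≈ 1.79 A

V_A = 240 × 89/757 = 28.217 V; V_B = 240 × 82/757 = 25.997 V; V_C = 240 × 236/757 = 74.822 V.
P_out = V_A I_A + V_B I_B + V_C I_C = 28.217×4.97 + 25.997×5.16 + 74.822×2.06 = 140.24 + 134.15 + 154.13 = 428.52 W.
Ideal ⇒ P_in = P_out, so I_p = P_out/V_p = 428.52/240 = 1.79 A.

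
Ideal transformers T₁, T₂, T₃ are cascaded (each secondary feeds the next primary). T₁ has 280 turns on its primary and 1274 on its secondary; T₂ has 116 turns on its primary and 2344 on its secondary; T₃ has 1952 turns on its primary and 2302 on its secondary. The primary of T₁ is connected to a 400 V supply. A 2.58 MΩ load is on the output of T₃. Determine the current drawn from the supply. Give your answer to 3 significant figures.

Secondary of T₁: V = 400.00 × 1274/280 = 1820.0 V.
Secondary of T₂: V = 1820.0 × 2344/116 = 36777 V.
Secondary of T₃: V = 36777 × 2302/1952 = 43371 V.
I_load = 43371/(2.58×10^6) = 0.016810 A, so P_out = 43371 × 0.016810 = 729.08 W.
All ideal ⇒ P_in = P_out, so I_supply = 729.08/400 = 1.82 A.

I_supply ≈ 1.82 A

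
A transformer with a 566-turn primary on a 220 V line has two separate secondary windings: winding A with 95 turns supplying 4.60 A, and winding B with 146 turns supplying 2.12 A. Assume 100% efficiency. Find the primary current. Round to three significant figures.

V_A = 220 × 95/566 = 36.926 V; V_B = 220 × 146/566 = 56.749 V.
P_out = V_A I_A + V_B I_B = 36.926×4.60 + 56.749×2.12 = 169.86 + 120.31 = 290.17 W.
Ideal ⇒ P_in = P_out, so I_p = P_out/V_p = 290.17/220 = 1.32 A.

I_p ≈ 1.32 A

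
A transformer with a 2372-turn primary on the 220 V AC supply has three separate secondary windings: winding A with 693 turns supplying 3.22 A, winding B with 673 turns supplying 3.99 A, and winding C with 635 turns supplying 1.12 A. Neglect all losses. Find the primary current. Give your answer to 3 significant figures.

V_A = 220 × 693/2372 = 64.275 V; V_B = 220 × 673/2372 = 62.420 V; V_C = 220 × 635/2372 = 58.895 V.
P_out = V_A I_A + V_B I_B + V_C I_C = 64.275×3.22 + 62.420×3.99 + 58.895×1.12 = 206.97 + 249.06 + 65.963 = 521.98 W.
Ideal ⇒ P_in = P_out, so I_p = P_out/V_p = 521.98/220 = 2.37 A.

I_p ≈ 2.37 A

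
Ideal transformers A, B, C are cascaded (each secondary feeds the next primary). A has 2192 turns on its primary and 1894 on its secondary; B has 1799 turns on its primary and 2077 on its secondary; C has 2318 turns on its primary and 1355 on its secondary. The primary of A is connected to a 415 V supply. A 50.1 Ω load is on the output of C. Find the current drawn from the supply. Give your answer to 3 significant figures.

After A: V = 415.00 × 1894/2192 = 358.58 V.
After B: V = 358.58 × 2077/1799 = 413.99 V.
After C: V = 413.99 × 1355/2318 = 242.00 V.
I_load = 242.00/50.1 = 4.8304 A, so P_out = 242.00 × 4.8304 = 1169.0 W.
All ideal ⇒ P_in = P_out, so I_supply = 1169.0/415 = 2.82 A.

I_supply ≈ 2.82 A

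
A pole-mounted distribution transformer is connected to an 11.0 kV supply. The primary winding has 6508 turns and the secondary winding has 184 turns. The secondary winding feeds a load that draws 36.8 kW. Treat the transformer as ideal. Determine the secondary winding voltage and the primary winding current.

V_s = V_p × N_s/N_p = 11000 × 184/6508 = 311.00 V.
I_s = P/V_s = 36800/311.00 = 118.33 A.
I_p = I_s × N_s/N_p = 118.33 × 184/6508 = 3.35 A.

V_s ≈ 311 V, I_p ≈ 3.35 A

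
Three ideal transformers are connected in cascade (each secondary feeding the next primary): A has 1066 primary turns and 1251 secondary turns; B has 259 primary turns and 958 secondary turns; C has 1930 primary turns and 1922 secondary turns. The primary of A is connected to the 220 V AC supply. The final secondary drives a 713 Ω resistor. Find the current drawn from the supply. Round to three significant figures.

Secondary of A: V = 220.00 × 1251/1066 = 258.18 V.
Secondary of B: V = 258.18 × 958/259 = 954.97 V.
Secondary of C: V = 954.97 × 1922/1930 = 951.01 V.
I_load = 951.01/713 = 1.3338 A, so P_out = 951.01 × 1.3338 = 1268.5 W.
All ideal ⇒ P_in = P_out, so I_supply = 1268.5/220 = 5.77 A.

I_supply ≈ 5.77 A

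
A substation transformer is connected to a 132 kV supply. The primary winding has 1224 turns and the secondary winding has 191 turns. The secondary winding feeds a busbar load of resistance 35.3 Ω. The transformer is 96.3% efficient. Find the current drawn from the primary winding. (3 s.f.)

V_s = 132000 × 191/1224 = 20598 V.
I_s = V_s/R = 20598/35.3 = 583.51 A.
P_out = V_s I_s = 20598 × 583.51 = 1.2019×10^7 W.
P_in = P_out/η = 1.2019×10^7/0.963 = 1.2481×10^7 W.
I_p = P_in/V_p = 1.2481×10^7/132000 = 94.6 A.

I_p ≈ 94.6 A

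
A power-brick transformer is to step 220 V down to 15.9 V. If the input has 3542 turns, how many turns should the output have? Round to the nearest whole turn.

N_out/N_in = V_out/V_in, so N_out = 3542 × 15.9/220 = 256.0 ≈ 256 turns.

N_out = 256 turns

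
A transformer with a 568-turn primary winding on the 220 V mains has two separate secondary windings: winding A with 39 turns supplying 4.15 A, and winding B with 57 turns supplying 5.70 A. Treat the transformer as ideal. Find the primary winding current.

V_A = 220 × 39/568 = 15.106 V; V_B = 220 × 57/568 = 22.077 V.
P_out = V_A I_A + V_B I_B = 15.106×4.15 + 22.077×5.70 = 62.688 + 125.84 = 188.53 W.
Ideal ⇒ P_in = P_out, so I_p = P_out/V_p = 188.53/220 = 0.857 A.

I_p ≈ 0.857 A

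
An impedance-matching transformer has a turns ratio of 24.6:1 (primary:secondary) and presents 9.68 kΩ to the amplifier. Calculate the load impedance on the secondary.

Z_s = Z_p/(N_p/N_s)² = 9680/24.6² = 16.0 Ω.

Z_s ≈ 16.0 Ω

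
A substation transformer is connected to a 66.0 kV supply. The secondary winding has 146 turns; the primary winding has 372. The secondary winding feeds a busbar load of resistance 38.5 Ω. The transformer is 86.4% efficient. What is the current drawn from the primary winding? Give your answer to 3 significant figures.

I_p ≈ 306 A

V_s = 66000 × 146/372 = 25903 V.
I_s = V_s/R = 25903/38.5 = 672.81 A.
P_out = V_s I_s = 25903 × 672.81 = 1.7428×10^7 W.
P_in = P_out/η = 1.7428×10^7/0.864 = 2.0171×10^7 W.
I_p = P_in/V_p = 2.0171×10^7/66000 = 306 A.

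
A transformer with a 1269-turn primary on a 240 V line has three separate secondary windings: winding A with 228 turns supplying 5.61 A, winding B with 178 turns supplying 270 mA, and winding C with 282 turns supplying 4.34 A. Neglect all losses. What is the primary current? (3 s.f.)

I_p ≈ 2.01 A

V_A = 240 × 228/1269 = 43.121 V; V_B = 240 × 178/1269 = 33.664 V; V_C = 240 × 282/1269 = 53.333 V.
P_out = V_A I_A + V_B I_B + V_C I_C = 43.121×5.61 + 33.664×0.270 + 53.333×4.34 = 241.91 + 9.0894 + 231.47 = 482.46 W.
Ideal ⇒ P_in = P_out, so I_p = P_out/V_p = 482.46/240 = 2.01 A.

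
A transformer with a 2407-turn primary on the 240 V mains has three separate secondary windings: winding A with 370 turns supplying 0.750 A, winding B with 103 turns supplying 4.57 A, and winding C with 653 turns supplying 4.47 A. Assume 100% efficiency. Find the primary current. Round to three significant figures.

I_p ≈ 1.52 A

V_A = 240 × 370/2407 = 36.892 V; V_B = 240 × 103/2407 = 10.270 V; V_C = 240 × 653/2407 = 65.110 V.
P_out = V_A I_A + V_B I_B + V_C I_C = 36.892×0.750 + 10.270×4.57 + 65.110×4.47 = 27.669 + 46.934 + 291.04 = 365.65 W.
Ideal ⇒ P_in = P_out, so I_p = P_out/V_p = 365.65/240 = 1.52 A.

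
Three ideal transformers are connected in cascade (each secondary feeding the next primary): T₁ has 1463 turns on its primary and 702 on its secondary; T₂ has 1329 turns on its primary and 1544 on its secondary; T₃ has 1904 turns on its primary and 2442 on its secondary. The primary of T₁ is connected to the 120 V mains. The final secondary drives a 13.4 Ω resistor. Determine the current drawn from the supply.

Secondary of T₁: V = 120.00 × 702/1463 = 57.580 V.
Secondary of T₂: V = 57.580 × 1544/1329 = 66.895 V.
Secondary of T₃: V = 66.895 × 2442/1904 = 85.798 V.
I_load = 85.798/13.4 = 6.4028 A, so P_out = 85.798 × 6.4028 = 549.35 W.
All ideal ⇒ P_in = P_out, so I_supply = 549.35/120 = 4.58 A.

I_supply ≈ 4.58 A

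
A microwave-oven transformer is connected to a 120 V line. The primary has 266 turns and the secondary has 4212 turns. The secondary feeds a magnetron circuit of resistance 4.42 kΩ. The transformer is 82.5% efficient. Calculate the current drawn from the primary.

V_s = 120 × 4212/266 = 1900.2 V.
I_s = V_s/R = 1900.2/4420 = 0.42990 A.
P_out = V_s I_s = 1900.2 × 0.42990 = 816.87 W.
P_in = P_out/η = 816.87/0.825 = 990.15 W.
I_p = P_in/V_p = 990.15/120 = 8.25 A.

I_p ≈ 8.25 A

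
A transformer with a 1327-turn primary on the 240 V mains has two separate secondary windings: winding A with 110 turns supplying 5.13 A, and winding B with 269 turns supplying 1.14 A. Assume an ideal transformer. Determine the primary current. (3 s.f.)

I_p ≈ 0.656 A

V_A = 240 × 110/1327 = 19.894 V; V_B = 240 × 269/1327 = 48.651 V.
P_out = V_A I_A + V_B I_B = 19.894×5.13 + 48.651×1.14 = 102.06 + 55.462 = 157.52 W.
Ideal ⇒ P_in = P_out, so I_p = P_out/V_p = 157.52/240 = 0.656 A.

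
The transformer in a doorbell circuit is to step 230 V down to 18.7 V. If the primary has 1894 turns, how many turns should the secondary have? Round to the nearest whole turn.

N_s = 154 turns

N_s/N_p = V_s/V_p, so N_s = 1894 × 18.7/230 = 154.0 ≈ 154 turns.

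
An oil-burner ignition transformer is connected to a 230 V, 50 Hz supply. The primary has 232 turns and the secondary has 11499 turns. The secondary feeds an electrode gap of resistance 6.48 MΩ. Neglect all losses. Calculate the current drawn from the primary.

V_s = V_p × N_s/N_p = 230 × 11499/232 = 11400 V.
I_s = V_s/R = 11400/(6.48×10^6) = 0.0017592 A.
For an ideal transformer I_p N_p = I_s N_s, so I_p = 0.0017592 × 11499/232 = 0.0872 A.

I_p ≈ 0.0872 A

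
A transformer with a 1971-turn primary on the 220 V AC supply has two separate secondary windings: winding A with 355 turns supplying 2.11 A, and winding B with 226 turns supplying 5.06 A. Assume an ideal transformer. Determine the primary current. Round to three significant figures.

V_A = 220 × 355/1971 = 39.625 V; V_B = 220 × 226/1971 = 25.226 V.
P_out = V_A I_A + V_B I_B = 39.625×2.11 + 25.226×5.06 = 83.608 + 127.64 = 211.25 W.
Ideal ⇒ P_in = P_out, so I_p = P_out/V_p = 211.25/220 = 0.960 A.

I_p ≈ 0.960 A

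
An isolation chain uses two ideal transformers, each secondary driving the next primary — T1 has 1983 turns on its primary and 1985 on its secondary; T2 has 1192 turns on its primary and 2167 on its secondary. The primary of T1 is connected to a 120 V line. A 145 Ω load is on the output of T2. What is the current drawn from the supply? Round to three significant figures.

After T1: V = 120.00 × 1985/1983 = 120.12 V.
After T2: V = 120.12 × 2167/1192 = 218.37 V.
I_load = 218.37/145 = 1.5060 A, so P_out = 218.37 × 1.5060 = 328.88 W.
All ideal ⇒ P_in = P_out, so I_supply = 328.88/120 = 2.74 A.

I_supply ≈ 2.74 A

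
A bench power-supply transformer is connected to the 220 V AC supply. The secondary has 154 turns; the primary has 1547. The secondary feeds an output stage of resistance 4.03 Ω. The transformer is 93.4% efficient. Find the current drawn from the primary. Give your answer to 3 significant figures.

V_s = 220 × 154/1547 = 21.900 V.
I_s = V_s/R = 21.900/4.03 = 5.4344 A.
P_out = V_s I_s = 21.900 × 5.4344 = 119.01 W.
P_in = P_out/η = 119.01/0.934 = 127.42 W.
I_p = P_in/V_p = 127.42/220 = 0.579 A.

I_p ≈ 0.579 A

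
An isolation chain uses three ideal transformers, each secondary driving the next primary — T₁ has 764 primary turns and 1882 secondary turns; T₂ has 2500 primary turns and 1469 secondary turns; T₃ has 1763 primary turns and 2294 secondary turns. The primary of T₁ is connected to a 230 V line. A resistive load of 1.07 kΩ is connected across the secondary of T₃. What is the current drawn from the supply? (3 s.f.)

Secondary of T₁: V = 230.00 × 1882/764 = 566.57 V.
Secondary of T₂: V = 566.57 × 1469/2500 = 332.92 V.
Secondary of T₃: V = 332.92 × 2294/1763 = 433.19 V.
I_load = 433.19/1070 = 0.40485 A, so P_out = 433.19 × 0.40485 = 175.38 W.
All ideal ⇒ P_in = P_out, so I_supply = 175.38/230 = 0.763 A.

I_supply ≈ 0.763 A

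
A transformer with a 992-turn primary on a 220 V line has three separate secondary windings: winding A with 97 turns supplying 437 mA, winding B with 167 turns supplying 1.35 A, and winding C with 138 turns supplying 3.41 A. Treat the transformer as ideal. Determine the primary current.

V_A = 220 × 97/992 = 21.512 V; V_B = 220 × 167/992 = 37.036 V; V_C = 220 × 138/992 = 30.605 V.
P_out = V_A I_A + V_B I_B + V_C I_C = 21.512×0.437 + 37.036×1.35 + 30.605×3.41 = 9.4008 + 49.999 + 104.36 = 163.76 W.
Ideal ⇒ P_in = P_out, so I_p = P_out/V_p = 163.76/220 = 0.744 A.

I_p ≈ 0.744 A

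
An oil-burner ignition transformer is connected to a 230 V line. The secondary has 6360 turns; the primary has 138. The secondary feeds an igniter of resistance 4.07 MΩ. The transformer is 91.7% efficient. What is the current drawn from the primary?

V_s = 230 × 6360/138 = 10600 V.
I_s = V_s/R = 10600/(4.07×10^6) = 0.0026044 A.
P_out = V_s I_s = 10600 × 0.0026044 = 27.607 W.
P_in = P_out/η = 27.607/0.917 = 30.106 W.
I_p = P_in/V_p = 30.106/230 = 0.131 A.

I_p ≈ 0.131 A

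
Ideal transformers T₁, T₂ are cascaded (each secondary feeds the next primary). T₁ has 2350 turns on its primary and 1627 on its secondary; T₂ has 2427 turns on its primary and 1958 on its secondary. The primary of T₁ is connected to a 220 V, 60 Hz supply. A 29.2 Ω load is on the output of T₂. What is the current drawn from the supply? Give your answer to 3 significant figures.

I_supply ≈ 2.35 A

Secondary of T₁: V = 220.00 × 1627/2350 = 152.31 V.
Secondary of T₂: V = 152.31 × 1958/2427 = 122.88 V.
I_load = 122.88/29.2 = 4.2083 A, so P_out = 122.88 × 4.2083 = 517.12 W.
All ideal ⇒ P_in = P_out, so I_supply = 517.12/220 = 2.35 A.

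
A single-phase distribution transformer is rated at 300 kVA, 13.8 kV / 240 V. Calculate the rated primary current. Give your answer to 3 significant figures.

I_p ≈ 21.7 A

I_p = S/V_p = 300000/13800 = 21.7 A.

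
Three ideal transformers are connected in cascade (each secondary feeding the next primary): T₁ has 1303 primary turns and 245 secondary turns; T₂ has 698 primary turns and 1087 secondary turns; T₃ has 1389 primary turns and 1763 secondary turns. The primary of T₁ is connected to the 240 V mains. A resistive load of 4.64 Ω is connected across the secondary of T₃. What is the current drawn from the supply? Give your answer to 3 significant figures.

I_supply ≈ 7.14 A

Secondary of T₁: V = 240.00 × 245/1303 = 45.127 V.
Secondary of T₂: V = 45.127 × 1087/698 = 70.276 V.
Secondary of T₃: V = 70.276 × 1763/1389 = 89.198 V.
I_load = 89.198/4.64 = 19.224 A, so P_out = 89.198 × 19.224 = 1714.7 W.
All ideal ⇒ P_in = P_out, so I_supply = 1714.7/240 = 7.14 A.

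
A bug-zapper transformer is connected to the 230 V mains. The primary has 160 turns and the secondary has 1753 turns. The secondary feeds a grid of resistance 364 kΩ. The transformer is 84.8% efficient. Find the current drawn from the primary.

I_p ≈ 0.0894 A

V_s = 230 × 1753/160 = 2519.9 V.
I_s = V_s/R = 2519.9/364000 = 0.0069229 A.
P_out = V_s I_s = 2519.9 × 0.0069229 = 17.445 W.
P_in = P_out/η = 17.445/0.848 = 20.572 W.
I_p = P_in/V_p = 20.572/230 = 0.0894 A.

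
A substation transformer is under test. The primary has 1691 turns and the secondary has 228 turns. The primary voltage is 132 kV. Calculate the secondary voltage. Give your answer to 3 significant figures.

V_s ≈ 17800 V

V_s/V_p = N_s/N_p, so V_s = 132000 × 228/1691 = 17800 V.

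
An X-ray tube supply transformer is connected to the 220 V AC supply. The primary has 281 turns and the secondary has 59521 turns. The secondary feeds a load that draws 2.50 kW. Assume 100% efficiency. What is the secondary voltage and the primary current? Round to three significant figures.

V_s = V_p × N_s/N_p = 220 × 59521/281 = 46600 V.
I_s = P/V_s = 2500/46600 = 0.053648 A.
I_p = I_s × N_s/N_p = 0.053648 × 59521/281 = 11.4 A.

V_s ≈ 46600 V, I_p ≈ 11.4 A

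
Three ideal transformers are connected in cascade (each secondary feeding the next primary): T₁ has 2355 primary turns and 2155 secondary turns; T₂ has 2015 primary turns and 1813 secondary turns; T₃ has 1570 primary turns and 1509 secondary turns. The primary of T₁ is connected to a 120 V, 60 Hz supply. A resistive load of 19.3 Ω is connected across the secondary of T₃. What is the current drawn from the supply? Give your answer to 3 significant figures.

After T₁: V = 120.00 × 2155/2355 = 109.81 V.
After T₂: V = 109.81 × 1813/2015 = 98.801 V.
After T₃: V = 98.801 × 1509/1570 = 94.962 V.
I_load = 94.962/19.3 = 4.9203 A, so P_out = 94.962 × 4.9203 = 467.24 W.
All ideal ⇒ P_in = P_out, so I_supply = 467.24/120 = 3.89 A.

I_supply ≈ 3.89 A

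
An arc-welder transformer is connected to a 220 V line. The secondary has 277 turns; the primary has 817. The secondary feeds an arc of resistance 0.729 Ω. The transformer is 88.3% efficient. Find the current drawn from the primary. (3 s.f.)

I_p ≈ 39.3 A

V_s = 220 × 277/817 = 74.590 V.
I_s = V_s/R = 74.590/0.729 = 102.32 A.
P_out = V_s I_s = 74.590 × 102.32 = 7631.9 W.
P_in = P_out/η = 7631.9/0.883 = 8643.2 W.
I_p = P_in/V_p = 8643.2/220 = 39.3 A.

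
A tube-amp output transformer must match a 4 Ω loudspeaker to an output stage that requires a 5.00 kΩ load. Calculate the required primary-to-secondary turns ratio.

Z_p/Z_s = (N_p/N_s)², so N_p/N_s = √(5000/4) = √1250 = 35.4.

N_p/N_s ≈ 35.4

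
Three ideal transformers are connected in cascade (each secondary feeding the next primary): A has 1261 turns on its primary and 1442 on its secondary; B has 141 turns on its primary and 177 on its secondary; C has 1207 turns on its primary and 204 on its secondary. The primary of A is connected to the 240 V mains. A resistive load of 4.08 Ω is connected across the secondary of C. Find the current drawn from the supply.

After A: V = 240.00 × 1442/1261 = 274.45 V.
After B: V = 274.45 × 177/141 = 344.52 V.
After C: V = 344.52 × 204/1207 = 58.229 V.
I_load = 58.229/4.08 = 14.272 A, so P_out = 58.229 × 14.272 = 831.03 W.
All ideal ⇒ P_in = P_out, so I_supply = 831.03/240 = 3.46 A.

I_supply ≈ 3.46 A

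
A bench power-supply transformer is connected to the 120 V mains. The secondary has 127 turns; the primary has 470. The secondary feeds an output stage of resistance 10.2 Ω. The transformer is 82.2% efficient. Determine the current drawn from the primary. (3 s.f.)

V_s = 120 × 127/470 = 32.426 V.
I_s = V_s/R = 32.426/10.2 = 3.1790 A.
P_out = V_s I_s = 32.426 × 3.1790 = 103.08 W.
P_in = P_out/η = 103.08/0.822 = 125.40 W.
I_p = P_in/V_p = 125.40/120 = 1.05 A.

I_p ≈ 1.05 A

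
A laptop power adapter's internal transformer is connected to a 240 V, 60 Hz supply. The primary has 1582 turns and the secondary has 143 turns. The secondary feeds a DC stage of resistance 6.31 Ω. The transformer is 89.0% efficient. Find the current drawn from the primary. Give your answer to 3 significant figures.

V_s = 240 × 143/1582 = 21.694 V.
I_s = V_s/R = 21.694/6.31 = 3.4380 A.
P_out = V_s I_s = 21.694 × 3.4380 = 74.585 W.
P_in = P_out/η = 74.585/0.890 = 83.804 W.
I_p = P_in/V_p = 83.804/240 = 0.349 A.

I_p ≈ 0.349 A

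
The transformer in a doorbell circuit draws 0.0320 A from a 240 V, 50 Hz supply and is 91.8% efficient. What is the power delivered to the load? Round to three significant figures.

P_in = V_p I_p = 240 × 0.0320 = 7.6800 W.
P_out = η P_in = 0.918 × 7.6800 = 7.05 W.

P_out ≈ 7.05 W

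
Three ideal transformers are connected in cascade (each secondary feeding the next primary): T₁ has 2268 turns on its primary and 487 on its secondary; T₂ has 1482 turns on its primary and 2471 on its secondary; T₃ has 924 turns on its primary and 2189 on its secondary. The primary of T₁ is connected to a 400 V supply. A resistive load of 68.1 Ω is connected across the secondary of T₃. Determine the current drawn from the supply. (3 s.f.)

I_supply ≈ 4.23 A

After T₁: V = 400.00 × 487/2268 = 85.891 V.
After T₂: V = 85.891 × 2471/1482 = 143.21 V.
After T₃: V = 143.21 × 2189/924 = 339.27 V.
I_load = 339.27/68.1 = 4.9819 A, so P_out = 339.27 × 4.9819 = 1690.2 W.
All ideal ⇒ P_in = P_out, so I_supply = 1690.2/400 = 4.23 A.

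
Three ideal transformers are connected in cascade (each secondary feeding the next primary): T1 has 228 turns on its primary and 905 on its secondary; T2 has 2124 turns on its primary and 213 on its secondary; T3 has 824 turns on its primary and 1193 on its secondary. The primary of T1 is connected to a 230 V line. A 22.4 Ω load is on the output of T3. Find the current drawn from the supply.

After T1: V = 230.00 × 905/228 = 912.94 V.
After T2: V = 912.94 × 213/2124 = 91.552 V.
After T3: V = 91.552 × 1193/824 = 132.55 V.
I_load = 132.55/22.4 = 5.9174 A, so P_out = 132.55 × 5.9174 = 784.35 W.
All ideal ⇒ P_in = P_out, so I_supply = 784.35/230 = 3.41 A.

I_supply ≈ 3.41 A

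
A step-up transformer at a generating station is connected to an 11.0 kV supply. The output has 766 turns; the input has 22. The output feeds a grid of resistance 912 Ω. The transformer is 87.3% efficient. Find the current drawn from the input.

I_in ≈ 16700 A

V_out = 11000 × 766/22 = 383000 V.
I_out = V_out/R = 383000/912 = 419.96 A.
P_out = V_out I_out = 383000 × 419.96 = 1.6084×10^8 W.
P_in = P_out/η = 1.6084×10^8/0.873 = 1.8424×10^8 W.
I_in = P_in/V_in = 1.8424×10^8/11000 = 16700 A.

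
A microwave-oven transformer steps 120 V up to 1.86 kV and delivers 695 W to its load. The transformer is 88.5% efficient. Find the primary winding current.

I_p ≈ 6.54 A

P_in = P_out/η = 695/0.885 = 785.31 W.
I_p = P_in/V_p = 785.31/120 = 6.54 A.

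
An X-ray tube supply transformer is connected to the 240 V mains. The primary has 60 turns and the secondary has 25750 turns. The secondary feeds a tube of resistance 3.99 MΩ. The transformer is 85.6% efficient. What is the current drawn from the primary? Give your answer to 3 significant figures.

V_s = 240 × 25750/60 = 103000 V.
I_s = V_s/R = 103000/(3.99×10^6) = 0.025815 A.
P_out = V_s I_s = 103000 × 0.025815 = 2658.9 W.
P_in = P_out/η = 2658.9/0.856 = 3106.2 W.
I_p = P_in/V_p = 3106.2/240 = 12.9 A.

I_p ≈ 12.9 A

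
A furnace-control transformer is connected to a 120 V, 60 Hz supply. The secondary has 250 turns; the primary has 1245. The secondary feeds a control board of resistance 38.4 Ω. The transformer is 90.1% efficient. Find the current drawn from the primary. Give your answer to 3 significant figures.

I_p ≈ 0.140 A

V_s = 120 × 250/1245 = 24.096 V.
I_s = V_s/R = 24.096/38.4 = 0.62751 A.
P_out = V_s I_s = 24.096 × 0.62751 = 15.121 W.
P_in = P_out/η = 15.121/0.901 = 16.782 W.
I_p = P_in/V_p = 16.782/120 = 0.140 A.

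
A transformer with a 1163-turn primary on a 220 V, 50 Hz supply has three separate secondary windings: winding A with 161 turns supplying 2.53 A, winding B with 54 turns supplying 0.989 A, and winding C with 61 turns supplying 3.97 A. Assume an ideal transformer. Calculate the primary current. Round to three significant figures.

I_p ≈ 0.604 A

V_A = 220 × 161/1163 = 30.456 V; V_B = 220 × 54/1163 = 10.215 V; V_C = 220 × 61/1163 = 11.539 V.
P_out = V_A I_A + V_B I_B + V_C I_C = 30.456×2.53 + 10.215×0.989 + 11.539×3.97 = 77.053 + 10.103 + 45.810 = 132.97 W.
Ideal ⇒ P_in = P_out, so I_p = P_out/V_p = 132.97/220 = 0.604 A.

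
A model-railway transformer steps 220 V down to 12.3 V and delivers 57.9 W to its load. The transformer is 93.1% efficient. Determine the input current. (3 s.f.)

P_in = P_out/η = 57.9/0.931 = 62.191 W.
I_in = P_in/V_in = 62.191/220 = 0.283 A.

I_in ≈ 0.283 A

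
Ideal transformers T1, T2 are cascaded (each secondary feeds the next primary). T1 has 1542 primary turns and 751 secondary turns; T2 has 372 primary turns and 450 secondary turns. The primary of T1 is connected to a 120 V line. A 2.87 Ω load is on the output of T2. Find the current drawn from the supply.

I_supply ≈ 14.5 A

Secondary of T1: V = 120.00 × 751/1542 = 58.444 V.
Secondary of T2: V = 58.444 × 450/372 = 70.698 V.
I_load = 70.698/2.87 = 24.633 A, so P_out = 70.698 × 24.633 = 1741.5 W.
All ideal ⇒ P_in = P_out, so I_supply = 1741.5/120 = 14.5 A.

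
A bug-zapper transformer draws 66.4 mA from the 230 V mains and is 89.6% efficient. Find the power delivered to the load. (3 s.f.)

P_in = V_in I_in = 230 × 0.0664 = 15.272 W.
P_out = η P_in = 0.896 × 15.272 = 13.7 W.

P_out ≈ 13.7 W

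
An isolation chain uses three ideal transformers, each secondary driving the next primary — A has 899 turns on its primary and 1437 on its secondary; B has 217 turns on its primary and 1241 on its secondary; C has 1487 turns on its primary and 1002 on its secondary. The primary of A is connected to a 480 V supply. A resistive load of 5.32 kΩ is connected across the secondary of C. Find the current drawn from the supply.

After A: V = 480.00 × 1437/899 = 767.25 V.
After B: V = 767.25 × 1241/217 = 4387.8 V.
After C: V = 4387.8 × 1002/1487 = 2956.7 V.
I_load = 2956.7/5320 = 0.55577 A, so P_out = 2956.7 × 0.55577 = 1643.2 W.
All ideal ⇒ P_in = P_out, so I_supply = 1643.2/480 = 3.42 A.

I_supply ≈ 3.42 A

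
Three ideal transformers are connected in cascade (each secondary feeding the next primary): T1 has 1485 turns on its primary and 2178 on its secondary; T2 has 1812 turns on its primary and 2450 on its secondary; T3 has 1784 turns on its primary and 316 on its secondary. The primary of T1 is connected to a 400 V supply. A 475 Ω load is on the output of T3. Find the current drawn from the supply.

I_supply ≈ 0.104 A

After T1: V = 400.00 × 2178/1485 = 586.67 V.
After T2: V = 586.67 × 2450/1812 = 793.23 V.
After T3: V = 793.23 × 316/1784 = 140.50 V.
I_load = 140.50/475 = 0.29580 A, so P_out = 140.50 × 0.29580 = 41.561 W.
All ideal ⇒ P_in = P_out, so I_supply = 41.561/400 = 0.104 A.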